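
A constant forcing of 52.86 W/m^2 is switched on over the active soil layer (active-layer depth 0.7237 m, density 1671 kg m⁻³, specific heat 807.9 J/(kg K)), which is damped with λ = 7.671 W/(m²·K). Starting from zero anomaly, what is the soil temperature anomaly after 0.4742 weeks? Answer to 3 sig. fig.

Areal heat capacity C = ρ c_p D = 1671 × 807.9 × 0.7237 = 9.77×10^5 J m⁻² K⁻¹.
τ = C / λ = 9.77×10^5 / 7.671 = 1.27×10^5 s.
Equilibrium anomaly ΔT_eq = F / λ = 52.86 / 7.671 = 6.89 K.
t = 0.4742 weeks = 2.87×10^5 s, so t/τ = 2.25.
ΔT(t) = ΔT_eq (1 − e^(−t/τ)) = 6.89 × (1 − e^−2.25) = 6.17 K.

6.17 K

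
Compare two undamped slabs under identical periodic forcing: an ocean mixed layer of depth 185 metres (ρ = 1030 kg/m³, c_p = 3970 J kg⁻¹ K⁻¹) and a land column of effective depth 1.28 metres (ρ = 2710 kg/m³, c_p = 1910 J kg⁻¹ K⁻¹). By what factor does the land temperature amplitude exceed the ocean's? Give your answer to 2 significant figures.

110

C_ocean = 1030 × 3970 × 185 = 7.56×10^8 J/(m²·K).
C_land = 2710 × 1910 × 1.28 = 6.63×10^6 J/(m²·K).
Undamped amplitude ∝ 1/C, so A_land/A_ocean = C_ocean/C_land = 114.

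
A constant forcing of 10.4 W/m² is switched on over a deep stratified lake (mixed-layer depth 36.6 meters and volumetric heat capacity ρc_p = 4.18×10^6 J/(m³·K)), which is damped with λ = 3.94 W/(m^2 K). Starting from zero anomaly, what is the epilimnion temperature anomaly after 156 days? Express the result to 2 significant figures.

Areal heat capacity C = ρc_p × D = 4.18×10^6 × 36.6 = 1.53×10^8 J/(m²·K).
τ = C / λ = 1.53×10^8 / 3.94 = 3.88×10^7 s.
Equilibrium anomaly ΔT_eq = F / λ = 10.4 / 3.94 = 2.64 K.
t = 156 days = 1.35×10^7 s, so t/τ = 0.347.
ΔT(t) = ΔT_eq (1 − e^(−t/τ)) = 2.64 × (1 − e^−0.347) = 0.774 K.

0.77 K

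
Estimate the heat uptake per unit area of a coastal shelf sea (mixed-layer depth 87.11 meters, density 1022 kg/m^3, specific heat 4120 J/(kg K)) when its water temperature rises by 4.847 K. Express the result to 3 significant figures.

Areal heat capacity C = ρ c_p D = 1022 × 4120 × 87.11 = 3.67×10^8 J/(m²·K).
ΔQ = C ΔT = 3.67×10^8 × 4.847 = 1.78×10^9 J/m².

1.78×10^9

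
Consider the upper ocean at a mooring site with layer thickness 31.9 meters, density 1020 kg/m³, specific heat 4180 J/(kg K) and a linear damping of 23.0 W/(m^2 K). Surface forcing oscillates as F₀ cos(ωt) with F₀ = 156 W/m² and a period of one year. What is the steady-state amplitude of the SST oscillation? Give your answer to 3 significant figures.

4.39 K

Areal heat capacity C = ρ c_p D = 1020 × 4180 × 31.9 = 1.36×10^8 J m⁻² K⁻¹.
Angular frequency ω = 2π / T = 2π / 3.15×10^7 s = 1.99×10^-7 s⁻¹.
√((Cω)² + λ²) = √((27.1)² + 23.0²) = 35.5 W/(m²·K).
Amplitude A = F₀ / √((Cω)²+λ²) = 156 / 35.5 = 4.39 K.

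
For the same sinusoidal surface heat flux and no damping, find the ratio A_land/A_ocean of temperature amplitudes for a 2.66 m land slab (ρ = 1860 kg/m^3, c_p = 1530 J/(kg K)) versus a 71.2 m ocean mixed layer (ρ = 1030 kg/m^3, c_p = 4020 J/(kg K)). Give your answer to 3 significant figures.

C_ocean = 1030 × 4020 × 71.2 = 2.95×10^8 J/(m²·K).
C_land = 1860 × 1530 × 2.66 = 7.57×10^6 J/(m²·K).
Undamped amplitude ∝ 1/C, so A_land/A_ocean = C_ocean/C_land = 38.9.

38.9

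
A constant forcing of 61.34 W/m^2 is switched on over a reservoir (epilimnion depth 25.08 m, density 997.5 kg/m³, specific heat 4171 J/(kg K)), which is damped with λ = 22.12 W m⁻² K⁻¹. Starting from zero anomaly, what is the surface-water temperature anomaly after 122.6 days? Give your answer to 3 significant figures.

2.48 K

Areal heat capacity C = ρ c_p D = 997.5 × 4171 × 25.08 = 1.04×10^8 J/(m²·K).
τ = C / λ = 1.04×10^8 / 22.12 = 4.72×10^6 s.
Equilibrium anomaly ΔT_eq = F / λ = 61.34 / 22.12 = 2.77 K.
t = 122.6 days = 1.06×10^7 s, so t/τ = 2.25.
ΔT(t) = ΔT_eq (1 − e^(−t/τ)) = 2.77 × (1 − e^−2.25) = 2.48 K.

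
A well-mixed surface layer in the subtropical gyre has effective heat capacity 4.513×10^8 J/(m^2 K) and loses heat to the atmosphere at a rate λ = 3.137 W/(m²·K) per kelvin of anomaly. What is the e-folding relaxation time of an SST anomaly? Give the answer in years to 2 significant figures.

4.6 years

Areal heat capacity C = 4.513×10^8 J/(m^2 K) (given).
Relaxation time τ = C / λ = 4.51×10^8 / 3.137 = 1.44×10^8 s.
In years: 1.44×10^8 s / (3.156×10^7 s/year) = 4.56 years.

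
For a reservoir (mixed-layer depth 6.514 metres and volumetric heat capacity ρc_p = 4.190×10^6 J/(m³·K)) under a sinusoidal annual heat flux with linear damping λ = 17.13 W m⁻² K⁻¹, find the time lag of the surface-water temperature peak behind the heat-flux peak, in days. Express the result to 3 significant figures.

Areal heat capacity C = ρc_p × D = 4.190×10^6 × 6.514 = 2.73×10^7 J m⁻² K⁻¹.
ω = 2π / 3.15×10^7 s = 1.99×10^-7 s⁻¹.
Phase lag φ = arctan(Cω/λ) = arctan(5.44/17.13) = 0.307 rad.
Time lag = φ / ω = 0.307 / 1.99×10^-7 = 1.54×10^6 s = 17.9 days.

17.9 days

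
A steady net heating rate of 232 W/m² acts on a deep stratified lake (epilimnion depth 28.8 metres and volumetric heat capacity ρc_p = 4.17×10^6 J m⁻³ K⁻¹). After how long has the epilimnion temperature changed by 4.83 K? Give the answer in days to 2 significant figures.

Areal heat capacity C = ρc_p × D = 4.17×10^6 × 28.8 = 1.20×10^8 J/(m^2 K).
Time required: Δt = C ΔT / F = 1.20×10^8 × 4.83 / 232 = 2.50×10^6 s.
In days: 2.50×10^6 s / (86400 s/day) = 28.9 days.

29 days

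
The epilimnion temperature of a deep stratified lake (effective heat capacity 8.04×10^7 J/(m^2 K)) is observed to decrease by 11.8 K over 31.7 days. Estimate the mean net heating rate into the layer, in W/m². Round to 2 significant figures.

-350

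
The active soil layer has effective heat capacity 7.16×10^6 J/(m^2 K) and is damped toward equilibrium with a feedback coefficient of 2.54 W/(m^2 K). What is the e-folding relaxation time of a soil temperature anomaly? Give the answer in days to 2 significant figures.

33 days

Areal heat capacity C = 7.16×10^6 J/(m^2 K) (given).
Relaxation time τ = C / λ = 7.16×10^6 / 2.54 = 2.82×10^6 s.
In days: 2.82×10^6 s / (86400 s/day) = 32.6 days.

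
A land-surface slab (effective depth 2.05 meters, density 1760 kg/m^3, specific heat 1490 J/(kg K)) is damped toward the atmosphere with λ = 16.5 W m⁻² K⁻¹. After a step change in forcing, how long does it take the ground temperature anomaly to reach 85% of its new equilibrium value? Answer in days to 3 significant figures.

Areal heat capacity C = ρ c_p D = 1760 × 1490 × 2.05 = 5.38×10^6 J/(m^2 K).
τ = C / λ = 5.38×10^6 / 16.5 = 3.26×10^5 s.
Fraction reached: 1 − e^(−t/τ) = 0.85 ⇒ t = −τ ln(1 − 0.85) = τ × 1.90.
t = 6.18×10^5 s = 7.15 days.

7.15 days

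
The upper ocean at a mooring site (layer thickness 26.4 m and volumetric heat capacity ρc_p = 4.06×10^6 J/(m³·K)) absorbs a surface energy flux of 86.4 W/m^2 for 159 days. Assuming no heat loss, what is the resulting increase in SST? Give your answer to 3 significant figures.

Areal heat capacity C = ρc_p × D = 4.06×10^6 × 26.4 = 1.07×10^8 J/(m^2 K).
Net heat input Q = F Δt = 86.4 × (159 days × 86400 s/day) = 1.19×10^9 J/m².
ΔT = Q / C = 1.19×10^9 / 1.07×10^8 = 11.1 K.

11.1 K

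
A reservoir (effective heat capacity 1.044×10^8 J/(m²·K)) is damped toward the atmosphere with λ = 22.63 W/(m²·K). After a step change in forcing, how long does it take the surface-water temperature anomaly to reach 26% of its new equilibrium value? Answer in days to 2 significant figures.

Areal heat capacity C = 1.044×10^8 J/(m²·K) (given).
τ = C / λ = 1.04×10^8 / 22.63 = 4.61×10^6 s.
Fraction reached: 1 − e^(−t/τ) = 0.26 ⇒ t = −τ ln(1 − 0.26) = τ × 0.301.
t = 1.39×10^6 s = 16.1 days.

16 days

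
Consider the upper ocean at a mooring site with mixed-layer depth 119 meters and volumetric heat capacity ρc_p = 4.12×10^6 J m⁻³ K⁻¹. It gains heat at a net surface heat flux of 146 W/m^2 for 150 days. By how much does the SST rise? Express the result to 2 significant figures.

Areal heat capacity C = ρc_p × D = 4.12×10^6 × 119 = 4.90×10^8 J/(m²·K).
Net heat input Q = F Δt = 146 × (150 days × 86400 s/day) = 1.89×10^9 J/m².
ΔT = Q / C = 1.89×10^9 / 4.90×10^8 = 3.86 K.

3.9 K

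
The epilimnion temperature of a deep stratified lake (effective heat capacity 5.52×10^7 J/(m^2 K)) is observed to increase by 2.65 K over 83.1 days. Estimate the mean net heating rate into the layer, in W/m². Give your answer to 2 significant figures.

20

Areal heat capacity C = 5.52×10^7 J/(m^2 K) (given).
Required heat per unit area: Q = C ΔT = 5.52×10^7 × 2.65 = 1.46×10^8 J/m².
Flux F = Q / Δt = 1.46×10^8 / 7.18×10^6 s = 20.4 W/m².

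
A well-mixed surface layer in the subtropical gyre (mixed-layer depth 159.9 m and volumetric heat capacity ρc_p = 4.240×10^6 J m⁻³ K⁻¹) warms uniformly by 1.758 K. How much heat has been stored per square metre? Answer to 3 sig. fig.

1.19×10^9

Areal heat capacity C = ρc_p × D = 4.240×10^6 × 159.9 = 6.78×10^8 J/(m^2 K).
ΔQ = C ΔT = 6.78×10^8 × 1.758 = 1.19×10^9 J/m².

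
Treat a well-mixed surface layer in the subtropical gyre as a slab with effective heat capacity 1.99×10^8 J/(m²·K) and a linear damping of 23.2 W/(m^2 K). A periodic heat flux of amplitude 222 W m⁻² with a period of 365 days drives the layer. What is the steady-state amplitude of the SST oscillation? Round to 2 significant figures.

4.8 K

Areal heat capacity C = 1.99×10^8 J/(m²·K) (given).
Angular frequency ω = 2π / T = 2π / 3.15×10^7 s = 1.99×10^-7 s⁻¹.
√((Cω)² + λ²) = √((39.6)² + 23.2²) = 45.9 W/(m²·K).
Amplitude A = F₀ / √((Cω)²+λ²) = 222 / 45.9 = 4.83 K.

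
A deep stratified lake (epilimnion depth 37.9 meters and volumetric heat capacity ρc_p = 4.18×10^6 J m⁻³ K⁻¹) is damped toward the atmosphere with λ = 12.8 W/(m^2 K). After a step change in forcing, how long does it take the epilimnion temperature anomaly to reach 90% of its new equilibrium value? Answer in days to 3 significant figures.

330 days

Areal heat capacity C = ρc_p × D = 4.18×10^6 × 37.9 = 1.58×10^8 J/(m^2 K).
τ = C / λ = 1.58×10^8 / 12.8 = 1.24×10^7 s.
Fraction reached: 1 − e^(−t/τ) = 0.90 ⇒ t = −τ ln(1 − 0.90) = τ × 2.30.
t = 2.85×10^7 s = 330 days.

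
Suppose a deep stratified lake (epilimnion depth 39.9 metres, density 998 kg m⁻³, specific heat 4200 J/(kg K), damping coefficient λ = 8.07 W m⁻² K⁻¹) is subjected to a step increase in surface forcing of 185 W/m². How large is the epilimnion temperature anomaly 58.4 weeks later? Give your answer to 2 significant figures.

19 K

Areal heat capacity C = ρ c_p D = 998 × 4200 × 39.9 = 1.67×10^8 J m⁻² K⁻¹.
τ = C / λ = 1.67×10^8 / 8.07 = 2.07×10^7 s.
Equilibrium anomaly ΔT_eq = F / λ = 185 / 8.07 = 22.9 K.
t = 58.4 weeks = 3.53×10^7 s, so t/τ = 1.70.
ΔT(t) = ΔT_eq (1 − e^(−t/τ)) = 22.9 × (1 − e^−1.70) = 18.8 K.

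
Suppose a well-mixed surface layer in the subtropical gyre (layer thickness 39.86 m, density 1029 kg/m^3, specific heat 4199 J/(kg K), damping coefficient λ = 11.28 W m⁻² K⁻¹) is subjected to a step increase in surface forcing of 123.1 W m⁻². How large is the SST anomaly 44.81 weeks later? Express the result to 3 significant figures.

Areal heat capacity C = ρ c_p D = 1029 × 4199 × 39.86 = 1.72×10^8 J/(m^2 K).
τ = C / λ = 1.72×10^8 / 11.28 = 1.53×10^7 s.
Equilibrium anomaly ΔT_eq = F / λ = 123.1 / 11.28 = 10.9 K.
t = 44.81 weeks = 2.71×10^7 s, so t/τ = 1.77.
ΔT(t) = ΔT_eq (1 − e^(−t/τ)) = 10.9 × (1 − e^−1.77) = 9.06 K.

9.06 K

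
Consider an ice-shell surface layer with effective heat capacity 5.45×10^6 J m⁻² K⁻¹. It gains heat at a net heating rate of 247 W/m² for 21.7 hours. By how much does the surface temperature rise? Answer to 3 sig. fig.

Areal heat capacity C = 5.45×10^6 J m⁻² K⁻¹ (given).
Net heat input Q = F Δt = 247 × (21.7 hours × 3600 s/hour) = 1.93×10^7 J/m².
ΔT = Q / C = 1.93×10^7 / 5.45×10^6 = 3.54 K.

3.54 K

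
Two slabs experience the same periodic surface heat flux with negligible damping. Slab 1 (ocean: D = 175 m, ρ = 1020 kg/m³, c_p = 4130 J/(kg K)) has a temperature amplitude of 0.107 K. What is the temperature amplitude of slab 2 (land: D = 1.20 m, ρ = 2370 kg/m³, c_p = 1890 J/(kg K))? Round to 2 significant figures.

C_ocean = 7.37×10^8 J/(m²·K); C_land = 5.38×10^6 J/(m²·K).
A ∝ 1/C ⇒ A_land = A_ocean × C_ocean/C_land = 0.107 × 137 = 14.7 K.

15 K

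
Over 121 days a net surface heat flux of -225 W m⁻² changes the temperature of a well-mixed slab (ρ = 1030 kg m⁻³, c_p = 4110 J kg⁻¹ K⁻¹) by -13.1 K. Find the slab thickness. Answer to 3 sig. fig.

42.4 m

Heat input Q = F Δt = -225 × 1.05×10^7 s = -2.35×10^9 J/m².
Required areal heat capacity C = Q / ΔT = 1.80×10^8 J/(m²·K).
Depth D = C / (ρ c_p) = 1.80×10^8 / (1030 × 4110) = 42.4 m.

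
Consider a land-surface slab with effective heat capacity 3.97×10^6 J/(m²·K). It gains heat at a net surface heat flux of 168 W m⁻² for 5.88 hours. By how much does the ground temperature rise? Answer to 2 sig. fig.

0.90 K

Areal heat capacity C = 3.97×10^6 J/(m²·K) (given).
Net heat input Q = F Δt = 168 × (5.88 hours × 3600 s/hour) = 3.56×10^6 J/m².
ΔT = Q / C = 3.56×10^6 / 3.97×10^6 = 0.896 K.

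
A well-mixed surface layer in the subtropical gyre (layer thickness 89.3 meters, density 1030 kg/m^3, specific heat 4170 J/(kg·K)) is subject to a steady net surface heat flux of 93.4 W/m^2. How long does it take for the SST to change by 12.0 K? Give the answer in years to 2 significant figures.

1.6 years

Areal heat capacity C = ρ c_p D = 1030 × 4170 × 89.3 = 3.84×10^8 J m⁻² K⁻¹.
Time required: Δt = C ΔT / F = 3.84×10^8 × 12.0 / 93.4 = 4.93×10^7 s.
In years: 4.93×10^7 s / (3.156×10^7 s/year) = 1.56 years.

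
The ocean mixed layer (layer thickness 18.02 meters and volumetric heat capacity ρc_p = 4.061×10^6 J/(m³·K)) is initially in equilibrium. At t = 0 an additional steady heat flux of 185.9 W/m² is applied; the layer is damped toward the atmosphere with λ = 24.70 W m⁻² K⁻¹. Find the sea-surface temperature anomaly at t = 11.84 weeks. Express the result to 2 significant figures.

Areal heat capacity C = ρc_p × D = 4.061×10^6 × 18.02 = 7.32×10^7 J m⁻² K⁻¹.
τ = C / λ = 7.32×10^7 / 24.70 = 2.96×10^6 s.
Equilibrium anomaly ΔT_eq = F / λ = 185.9 / 24.70 = 7.53 K.
t = 11.84 weeks = 7.16×10^6 s, so t/τ = 2.42.
ΔT(t) = ΔT_eq (1 − e^(−t/τ)) = 7.53 × (1 − e^−2.42) = 6.86 K.

6.9 K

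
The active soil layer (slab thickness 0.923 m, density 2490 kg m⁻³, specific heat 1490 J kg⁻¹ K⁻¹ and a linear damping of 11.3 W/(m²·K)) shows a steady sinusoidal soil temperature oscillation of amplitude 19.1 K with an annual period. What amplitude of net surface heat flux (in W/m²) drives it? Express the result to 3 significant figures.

Areal heat capacity C = ρ c_p D = 2490 × 1490 × 0.923 = 3.42×10^6 J m⁻² K⁻¹.
ω = 2π / 3.15×10^7 s = 1.99×10^-7 s⁻¹.
√((Cω)² + λ²) = √((0.682)² + 11.3²) = 11.3 W/(m²·K).
F₀ = A × √((Cω)²+λ²) = 19.1 × 11.3 = 216 W/m².

216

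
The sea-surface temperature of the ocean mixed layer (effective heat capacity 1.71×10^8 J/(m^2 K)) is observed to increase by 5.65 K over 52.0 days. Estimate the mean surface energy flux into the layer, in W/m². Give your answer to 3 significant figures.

Areal heat capacity C = 1.71×10^8 J/(m^2 K) (given).
Required heat per unit area: Q = C ΔT = 1.71×10^8 × 5.65 = 9.66×10^8 J/m².
Flux F = Q / Δt = 9.66×10^8 / 4.49×10^6 s = 215 W/m².

215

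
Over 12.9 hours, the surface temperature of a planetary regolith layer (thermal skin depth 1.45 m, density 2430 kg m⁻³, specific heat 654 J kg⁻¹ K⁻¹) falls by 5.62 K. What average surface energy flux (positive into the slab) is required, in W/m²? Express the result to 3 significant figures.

-279

Areal heat capacity C = ρ c_p D = 2430 × 654 × 1.45 = 2.30×10^6 J/(m²·K).
Required heat per unit area: Q = C ΔT = 2.30×10^6 × -5.62 = -1.30×10^7 J/m².
Flux F = Q / Δt = -1.30×10^7 / 46400 s = -279 W/m².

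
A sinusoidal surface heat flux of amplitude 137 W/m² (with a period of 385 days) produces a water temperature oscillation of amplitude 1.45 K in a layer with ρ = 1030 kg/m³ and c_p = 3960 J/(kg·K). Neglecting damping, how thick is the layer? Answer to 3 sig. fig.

123 m

ω = 2π / 3.33×10^7 s = 1.89×10^-7 s⁻¹.
Required C = F₀ / (A ω) = 137 / (1.45 × 1.89×10^-7) = 5.00×10^8 J/(m²·K).
D = C / (ρ c_p) = 5.00×10^8 / (1030 × 3960) = 123 m.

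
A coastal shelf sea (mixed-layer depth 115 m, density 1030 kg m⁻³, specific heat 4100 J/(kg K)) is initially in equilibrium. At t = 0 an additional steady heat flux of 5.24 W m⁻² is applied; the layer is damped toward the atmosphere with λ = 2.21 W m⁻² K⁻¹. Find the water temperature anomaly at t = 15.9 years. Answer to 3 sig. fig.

Areal heat capacity C = ρ c_p D = 1030 × 4100 × 115 = 4.86×10^8 J m⁻² K⁻¹.
τ = C / λ = 4.86×10^8 / 2.21 = 2.20×10^8 s.
Equilibrium anomaly ΔT_eq = F / λ = 5.24 / 2.21 = 2.37 K.
t = 15.9 years = 5.02×10^8 s, so t/τ = 2.28.
ΔT(t) = ΔT_eq (1 − e^(−t/τ)) = 2.37 × (1 − e^−2.28) = 2.13 K.

2.13 K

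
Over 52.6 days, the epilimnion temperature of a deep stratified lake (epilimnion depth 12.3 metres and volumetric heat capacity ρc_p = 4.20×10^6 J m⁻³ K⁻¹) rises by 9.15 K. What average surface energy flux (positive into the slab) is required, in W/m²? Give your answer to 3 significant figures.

Areal heat capacity C = ρc_p × D = 4.20×10^6 × 12.3 = 5.17×10^7 J/(m²·K).
Required heat per unit area: Q = C ΔT = 5.17×10^7 × 9.15 = 4.73×10^8 J/m².
Flux F = Q / Δt = 4.73×10^8 / 4.54×10^6 s = 104 W/m².

104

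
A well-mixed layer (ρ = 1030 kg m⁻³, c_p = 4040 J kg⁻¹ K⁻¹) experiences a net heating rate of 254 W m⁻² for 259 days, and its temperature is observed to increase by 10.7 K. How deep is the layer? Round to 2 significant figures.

130 m

Heat input Q = F Δt = 254 × 2.24×10^7 s = 5.68×10^9 J/m².
Required areal heat capacity C = Q / ΔT = 5.31×10^8 J/(m²·K).
Depth D = C / (ρ c_p) = 5.31×10^8 / (1030 × 4040) = 128 m.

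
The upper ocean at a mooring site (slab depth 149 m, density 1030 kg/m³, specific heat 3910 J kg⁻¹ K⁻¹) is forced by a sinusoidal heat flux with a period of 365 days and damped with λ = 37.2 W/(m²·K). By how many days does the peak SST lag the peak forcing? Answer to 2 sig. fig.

Areal heat capacity C = ρ c_p D = 1030 × 3910 × 149 = 6.00×10^8 J m⁻² K⁻¹.
ω = 2π / 3.15×10^7 s = 1.99×10^-7 s⁻¹.
Phase lag φ = arctan(Cω/λ) = arctan(120/37.2) = 1.27 rad.
Time lag = φ / ω = 1.27 / 1.99×10^-7 = 6.37×10^6 s = 73.7 days.

74 days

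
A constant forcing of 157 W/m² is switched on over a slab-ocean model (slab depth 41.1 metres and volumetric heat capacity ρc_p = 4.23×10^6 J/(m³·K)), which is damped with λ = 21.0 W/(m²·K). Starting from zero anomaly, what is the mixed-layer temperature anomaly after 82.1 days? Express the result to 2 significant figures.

4.3 K

Areal heat capacity C = ρc_p × D = 4.23×10^6 × 41.1 = 1.74×10^8 J/(m²·K).
τ = C / λ = 1.74×10^8 / 21.0 = 8.28×10^6 s.
Equilibrium anomaly ΔT_eq = F / λ = 157 / 21.0 = 7.48 K.
t = 82.1 days = 7.09×10^6 s, so t/τ = 0.857.
ΔT(t) = ΔT_eq (1 − e^(−t/τ)) = 7.48 × (1 − e^−0.857) = 4.30 K.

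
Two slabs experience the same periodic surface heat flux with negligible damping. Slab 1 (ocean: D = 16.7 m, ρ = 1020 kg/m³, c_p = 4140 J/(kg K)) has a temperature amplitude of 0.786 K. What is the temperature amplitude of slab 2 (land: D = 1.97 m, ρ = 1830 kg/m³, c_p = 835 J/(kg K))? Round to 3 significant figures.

18.4 K

C_ocean = 7.05×10^7 J/(m²·K); C_land = 3.01×10^6 J/(m²·K).
A ∝ 1/C ⇒ A_land = A_ocean × C_ocean/C_land = 0.786 × 23.4 = 18.4 K.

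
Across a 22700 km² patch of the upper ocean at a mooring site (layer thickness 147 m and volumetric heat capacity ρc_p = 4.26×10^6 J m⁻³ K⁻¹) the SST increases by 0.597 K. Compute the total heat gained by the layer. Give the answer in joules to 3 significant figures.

8.49×10^18 J

Areal heat capacity C = ρc_p × D = 4.26×10^6 × 147 = 6.26×10^8 J m⁻² K⁻¹.
Heat per unit area: q = C ΔT = 6.26×10^8 × 0.597 = 3.74×10^8 J/m².
Total heat: Q = q × A = 3.74×10^8 × (22700 × 10⁶ m²) = 8.49×10^18 J.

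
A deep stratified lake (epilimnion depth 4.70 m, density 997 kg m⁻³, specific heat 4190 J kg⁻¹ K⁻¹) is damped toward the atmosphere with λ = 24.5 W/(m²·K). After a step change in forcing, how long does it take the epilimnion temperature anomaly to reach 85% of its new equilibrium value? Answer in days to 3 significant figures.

Areal heat capacity C = ρ c_p D = 997 × 4190 × 4.70 = 1.96×10^7 J m⁻² K⁻¹.
τ = C / λ = 1.96×10^7 / 24.5 = 8.01×10^5 s.
Fraction reached: 1 − e^(−t/τ) = 0.85 ⇒ t = −τ ln(1 − 0.85) = τ × 1.90.
t = 1.52×10^6 s = 17.6 days.

17.6 days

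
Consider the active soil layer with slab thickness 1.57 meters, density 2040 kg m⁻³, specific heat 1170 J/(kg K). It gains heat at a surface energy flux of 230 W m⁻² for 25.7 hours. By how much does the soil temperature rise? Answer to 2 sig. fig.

Areal heat capacity C = ρ c_p D = 2040 × 1170 × 1.57 = 3.75×10^6 J m⁻² K⁻¹.
Net heat input Q = F Δt = 230 × (25.7 hours × 3600 s/hour) = 2.13×10^7 J/m².
ΔT = Q / C = 2.13×10^7 / 3.75×10^6 = 5.68 K.

5.7 K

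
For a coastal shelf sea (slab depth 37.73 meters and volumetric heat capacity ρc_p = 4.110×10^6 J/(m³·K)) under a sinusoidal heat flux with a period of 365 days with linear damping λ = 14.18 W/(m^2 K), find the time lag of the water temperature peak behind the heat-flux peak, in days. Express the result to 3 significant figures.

Areal heat capacity C = ρc_p × D = 4.110×10^6 × 37.73 = 1.55×10^8 J/(m^2 K).
ω = 2π / 3.15×10^7 s = 1.99×10^-7 s⁻¹.
Phase lag φ = arctan(Cω/λ) = arctan(30.9/14.18) = 1.14 rad.
Time lag = φ / ω = 1.14 / 1.99×10^-7 = 5.72×10^6 s = 66.3 days.

66.3 days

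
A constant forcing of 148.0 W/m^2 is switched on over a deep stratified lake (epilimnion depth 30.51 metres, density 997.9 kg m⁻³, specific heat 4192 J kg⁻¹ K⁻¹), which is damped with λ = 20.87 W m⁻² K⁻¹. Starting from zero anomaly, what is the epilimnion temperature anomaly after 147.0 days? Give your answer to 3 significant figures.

6.20 K

Areal heat capacity C = ρ c_p D = 997.9 × 4192 × 30.51 = 1.28×10^8 J m⁻² K⁻¹.
τ = C / λ = 1.28×10^8 / 20.87 = 6.12×10^6 s.
Equilibrium anomaly ΔT_eq = F / λ = 148.0 / 20.87 = 7.09 K.
t = 147.0 days = 1.27×10^7 s, so t/τ = 2.08.
ΔT(t) = ΔT_eq (1 − e^(−t/τ)) = 7.09 × (1 − e^−2.08) = 6.20 K.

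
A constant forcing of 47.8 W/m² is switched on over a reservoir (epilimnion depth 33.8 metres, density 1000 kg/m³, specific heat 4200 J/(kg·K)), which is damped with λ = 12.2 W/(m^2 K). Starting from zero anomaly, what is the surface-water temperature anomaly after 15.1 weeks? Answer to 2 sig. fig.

2.1 K

Areal heat capacity C = ρ c_p D = 1000 × 4200 × 33.8 = 1.42×10^8 J/(m²·K).
τ = C / λ = 1.42×10^8 / 12.2 = 1.16×10^7 s.
Equilibrium anomaly ΔT_eq = F / λ = 47.8 / 12.2 = 3.92 K.
t = 15.1 weeks = 9.13×10^6 s, so t/τ = 0.785.
ΔT(t) = ΔT_eq (1 − e^(−t/τ)) = 3.92 × (1 − e^−0.785) = 2.13 K.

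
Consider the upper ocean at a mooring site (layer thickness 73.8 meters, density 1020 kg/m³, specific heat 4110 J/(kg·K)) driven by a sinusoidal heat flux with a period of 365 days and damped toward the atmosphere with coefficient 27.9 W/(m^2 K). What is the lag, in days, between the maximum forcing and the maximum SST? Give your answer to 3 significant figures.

66.6 days

Areal heat capacity C = ρ c_p D = 1020 × 4110 × 73.8 = 3.09×10^8 J m⁻² K⁻¹.
ω = 2π / 3.15×10^7 s = 1.99×10^-7 s⁻¹.
Phase lag φ = arctan(Cω/λ) = arctan(61.6/27.9) = 1.15 rad.
Time lag = φ / ω = 1.15 / 1.99×10^-7 = 5.75×10^6 s = 66.6 days.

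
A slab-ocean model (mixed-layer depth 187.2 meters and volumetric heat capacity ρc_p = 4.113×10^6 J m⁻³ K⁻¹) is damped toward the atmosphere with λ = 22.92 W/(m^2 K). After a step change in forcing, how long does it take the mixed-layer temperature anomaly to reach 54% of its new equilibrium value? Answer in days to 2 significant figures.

Areal heat capacity C = ρc_p × D = 4.113×10^6 × 187.2 = 7.70×10^8 J/(m^2 K).
τ = C / λ = 7.70×10^8 / 22.92 = 3.36×10^7 s.
Fraction reached: 1 − e^(−t/τ) = 0.54 ⇒ t = −τ ln(1 − 0.54) = τ × 0.777.
t = 2.61×10^7 s = 302 days.

300 days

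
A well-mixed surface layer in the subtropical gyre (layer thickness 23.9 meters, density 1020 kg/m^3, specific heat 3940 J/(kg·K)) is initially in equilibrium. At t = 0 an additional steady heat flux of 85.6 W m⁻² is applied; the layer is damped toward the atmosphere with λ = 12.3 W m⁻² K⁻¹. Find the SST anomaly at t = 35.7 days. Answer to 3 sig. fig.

Areal heat capacity C = ρ c_p D = 1020 × 3940 × 23.9 = 9.60×10^7 J m⁻² K⁻¹.
τ = C / λ = 9.60×10^7 / 12.3 = 7.81×10^6 s.
Equilibrium anomaly ΔT_eq = F / λ = 85.6 / 12.3 = 6.96 K.
t = 35.7 days = 3.08×10^6 s, so t/τ = 0.395.
ΔT(t) = ΔT_eq (1 − e^(−t/τ)) = 6.96 × (1 − e^−0.395) = 2.27 K.

2.27 K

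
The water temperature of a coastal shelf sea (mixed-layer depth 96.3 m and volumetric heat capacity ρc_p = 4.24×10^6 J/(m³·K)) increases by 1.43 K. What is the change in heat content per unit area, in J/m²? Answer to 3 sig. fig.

Areal heat capacity C = ρc_p × D = 4.24×10^6 × 96.3 = 4.08×10^8 J m⁻² K⁻¹.
ΔQ = C ΔT = 4.08×10^8 × 1.43 = 5.84×10^8 J/m².

5.84×10^8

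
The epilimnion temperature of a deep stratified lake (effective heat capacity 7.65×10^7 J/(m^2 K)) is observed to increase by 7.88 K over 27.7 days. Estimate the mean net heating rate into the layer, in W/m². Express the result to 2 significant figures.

250

Areal heat capacity C = 7.65×10^7 J/(m^2 K) (given).
Required heat per unit area: Q = C ΔT = 7.65×10^7 × 7.88 = 6.03×10^8 J/m².
Flux F = Q / Δt = 6.03×10^8 / 2.39×10^6 s = 252 W/m².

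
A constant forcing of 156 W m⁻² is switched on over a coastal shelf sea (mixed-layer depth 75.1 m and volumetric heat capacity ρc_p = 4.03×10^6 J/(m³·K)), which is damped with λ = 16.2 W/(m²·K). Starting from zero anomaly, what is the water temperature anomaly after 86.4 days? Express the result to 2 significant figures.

Areal heat capacity C = ρc_p × D = 4.03×10^6 × 75.1 = 3.03×10^8 J m⁻² K⁻¹.
τ = C / λ = 3.03×10^8 / 16.2 = 1.87×10^7 s.
Equilibrium anomaly ΔT_eq = F / λ = 156 / 16.2 = 9.63 K.
t = 86.4 days = 7.46×10^6 s, so t/τ = 0.400.
ΔT(t) = ΔT_eq (1 − e^(−t/τ)) = 9.63 × (1 − e^−0.400) = 3.17 K.

3.2 K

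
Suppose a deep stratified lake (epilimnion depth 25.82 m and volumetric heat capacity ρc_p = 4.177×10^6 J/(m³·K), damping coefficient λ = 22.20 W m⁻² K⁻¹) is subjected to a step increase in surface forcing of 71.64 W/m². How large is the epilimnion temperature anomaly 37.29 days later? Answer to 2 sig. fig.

Areal heat capacity C = ρc_p × D = 4.177×10^6 × 25.82 = 1.08×10^8 J m⁻² K⁻¹.
τ = C / λ = 1.08×10^8 / 22.20 = 4.86×10^6 s.
Equilibrium anomaly ΔT_eq = F / λ = 71.64 / 22.20 = 3.23 K.
t = 37.29 days = 3.22×10^6 s, so t/τ = 0.663.
ΔT(t) = ΔT_eq (1 − e^(−t/τ)) = 3.23 × (1 − e^−0.663) = 1.56 K.

1.6 K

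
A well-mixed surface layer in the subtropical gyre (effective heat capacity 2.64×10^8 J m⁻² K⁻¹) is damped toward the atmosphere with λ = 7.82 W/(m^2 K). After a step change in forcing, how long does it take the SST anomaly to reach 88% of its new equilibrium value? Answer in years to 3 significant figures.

Areal heat capacity C = 2.64×10^8 J m⁻² K⁻¹ (given).
τ = C / λ = 2.64×10^8 / 7.82 = 3.38×10^7 s.
Fraction reached: 1 − e^(−t/τ) = 0.88 ⇒ t = −τ ln(1 − 0.88) = τ × 2.12.
t = 7.16×10^7 s = 2.27 years.

2.27 years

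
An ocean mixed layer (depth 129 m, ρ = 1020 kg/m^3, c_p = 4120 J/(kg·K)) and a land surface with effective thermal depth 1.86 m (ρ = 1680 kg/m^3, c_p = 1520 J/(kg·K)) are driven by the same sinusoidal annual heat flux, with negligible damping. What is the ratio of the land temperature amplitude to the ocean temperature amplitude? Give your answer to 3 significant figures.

C_ocean = 1020 × 4120 × 129 = 5.42×10^8 J/(m²·K).
C_land = 1680 × 1520 × 1.86 = 4.75×10^6 J/(m²·K).
Undamped amplitude ∝ 1/C, so A_land/A_ocean = C_ocean/C_land = 114.

114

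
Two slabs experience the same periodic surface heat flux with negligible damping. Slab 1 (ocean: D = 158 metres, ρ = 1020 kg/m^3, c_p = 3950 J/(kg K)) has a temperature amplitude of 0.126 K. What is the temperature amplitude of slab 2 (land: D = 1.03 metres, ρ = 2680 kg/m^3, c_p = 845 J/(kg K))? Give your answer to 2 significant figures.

34 K

C_ocean = 6.37×10^8 J/(m²·K); C_land = 2.33×10^6 J/(m²·K).
A ∝ 1/C ⇒ A_land = A_ocean × C_ocean/C_land = 0.126 × 273 = 34.4 K.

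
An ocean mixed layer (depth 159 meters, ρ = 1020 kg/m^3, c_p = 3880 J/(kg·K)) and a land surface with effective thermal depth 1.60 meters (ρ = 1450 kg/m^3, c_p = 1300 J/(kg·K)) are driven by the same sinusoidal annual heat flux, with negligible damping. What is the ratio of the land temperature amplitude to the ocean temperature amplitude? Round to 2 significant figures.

210

C_ocean = 1020 × 3880 × 159 = 6.29×10^8 J/(m²·K).
C_land = 1450 × 1300 × 1.60 = 3.02×10^6 J/(m²·K).
Undamped amplitude ∝ 1/C, so A_land/A_ocean = C_ocean/C_land = 209.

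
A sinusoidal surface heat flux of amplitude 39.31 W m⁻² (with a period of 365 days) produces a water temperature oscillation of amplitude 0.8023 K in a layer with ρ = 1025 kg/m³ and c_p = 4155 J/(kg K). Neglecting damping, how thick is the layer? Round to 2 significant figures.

58 m

ω = 2π / 3.15×10^7 s = 1.99×10^-7 s⁻¹.
Required C = F₀ / (A ω) = 39.31 / (0.8023 × 1.99×10^-7) = 2.46×10^8 J/(m²·K).
D = C / (ρ c_p) = 2.46×10^8 / (1025 × 4155) = 57.7 m.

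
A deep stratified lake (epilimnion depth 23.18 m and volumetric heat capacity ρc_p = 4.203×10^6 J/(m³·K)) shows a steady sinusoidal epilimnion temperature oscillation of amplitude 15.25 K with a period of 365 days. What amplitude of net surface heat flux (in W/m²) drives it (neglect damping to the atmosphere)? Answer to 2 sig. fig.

Areal heat capacity C = ρc_p × D = 4.203×10^6 × 23.18 = 9.74×10^7 J m⁻² K⁻¹.
ω = 2π / 3.15×10^7 s = 1.99×10^-7 s⁻¹.
Cω = 9.74×10^7 × 1.99×10^-7 = 19.4 W/(m²·K).
F₀ = A × Cω = 15.25 × 19.4 = 296 W/m².

300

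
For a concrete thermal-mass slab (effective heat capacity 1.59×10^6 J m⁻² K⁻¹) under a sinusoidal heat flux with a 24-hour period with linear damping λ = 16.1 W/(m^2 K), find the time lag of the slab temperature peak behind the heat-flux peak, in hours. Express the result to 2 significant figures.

Areal heat capacity C = 1.59×10^6 J m⁻² K⁻¹ (given).
ω = 2π / 86400 s = 7.27×10^-5 s⁻¹.
Phase lag φ = arctan(Cω/λ) = arctan(116/16.1) = 1.43 rad.
Time lag = φ / ω = 1.43 / 7.27×10^-5 = 19700 s = 5.47 hours.

5.5 hours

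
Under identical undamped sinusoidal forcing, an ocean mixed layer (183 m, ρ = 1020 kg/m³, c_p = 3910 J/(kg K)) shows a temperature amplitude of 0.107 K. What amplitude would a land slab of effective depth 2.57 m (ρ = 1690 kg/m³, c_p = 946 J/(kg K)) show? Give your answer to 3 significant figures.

19.0 K

C_ocean = 7.30×10^8 J/(m²·K); C_land = 4.11×10^6 J/(m²·K).
A ∝ 1/C ⇒ A_land = A_ocean × C_ocean/C_land = 0.107 × 178 = 19.0 K.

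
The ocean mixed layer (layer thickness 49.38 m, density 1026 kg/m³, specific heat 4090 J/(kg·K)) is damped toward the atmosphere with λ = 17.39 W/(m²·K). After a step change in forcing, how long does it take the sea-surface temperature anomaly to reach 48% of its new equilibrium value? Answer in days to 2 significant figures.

90 days

Areal heat capacity C = ρ c_p D = 1026 × 4090 × 49.38 = 2.07×10^8 J m⁻² K⁻¹.
τ = C / λ = 2.07×10^8 / 17.39 = 1.19×10^7 s.
Fraction reached: 1 − e^(−t/τ) = 0.48 ⇒ t = −τ ln(1 − 0.48) = τ × 0.654.
t = 7.79×10^6 s = 90.2 days.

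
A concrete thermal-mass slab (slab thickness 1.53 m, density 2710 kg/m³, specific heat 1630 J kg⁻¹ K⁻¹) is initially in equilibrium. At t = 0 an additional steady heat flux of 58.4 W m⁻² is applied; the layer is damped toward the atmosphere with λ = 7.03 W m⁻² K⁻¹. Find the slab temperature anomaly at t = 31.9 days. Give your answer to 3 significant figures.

7.83 K

Areal heat capacity C = ρ c_p D = 2710 × 1630 × 1.53 = 6.76×10^6 J m⁻² K⁻¹.
τ = C / λ = 6.76×10^6 / 7.03 = 9.61×10^5 s.
Equilibrium anomaly ΔT_eq = F / λ = 58.4 / 7.03 = 8.31 K.
t = 31.9 days = 2.76×10^6 s, so t/τ = 2.87.
ΔT(t) = ΔT_eq (1 − e^(−t/τ)) = 8.31 × (1 − e^−2.87) = 7.83 K.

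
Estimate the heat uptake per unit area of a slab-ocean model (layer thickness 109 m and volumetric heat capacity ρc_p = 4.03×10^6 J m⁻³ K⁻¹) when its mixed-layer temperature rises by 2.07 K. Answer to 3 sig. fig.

9.09×10^8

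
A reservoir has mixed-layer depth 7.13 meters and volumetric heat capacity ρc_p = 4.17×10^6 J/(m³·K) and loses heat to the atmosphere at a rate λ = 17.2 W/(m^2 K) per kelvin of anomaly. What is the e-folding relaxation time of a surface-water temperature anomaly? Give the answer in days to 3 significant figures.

Areal heat capacity C = ρc_p × D = 4.17×10^6 × 7.13 = 2.97×10^7 J/(m²·K).
Relaxation time τ = C / λ = 2.97×10^7 / 17.2 = 1.73×10^6 s.
In days: 1.73×10^6 s / (86400 s/day) = 20.0 days.

20.0 days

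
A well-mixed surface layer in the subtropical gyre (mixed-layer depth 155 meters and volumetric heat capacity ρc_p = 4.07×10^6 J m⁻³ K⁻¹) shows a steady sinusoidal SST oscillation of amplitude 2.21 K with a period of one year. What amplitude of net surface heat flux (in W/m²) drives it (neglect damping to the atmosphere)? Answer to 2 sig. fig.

Areal heat capacity C = ρc_p × D = 4.07×10^6 × 155 = 6.31×10^8 J/(m^2 K).
ω = 2π / 3.15×10^7 s = 1.99×10^-7 s⁻¹.
Cω = 6.31×10^8 × 1.99×10^-7 = 126 W/(m²·K).
F₀ = A × Cω = 2.21 × 126 = 278 W/m².

280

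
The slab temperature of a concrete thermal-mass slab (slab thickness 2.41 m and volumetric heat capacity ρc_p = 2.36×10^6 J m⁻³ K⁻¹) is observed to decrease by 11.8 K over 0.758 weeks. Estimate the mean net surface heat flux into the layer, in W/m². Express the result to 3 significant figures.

Areal heat capacity C = ρc_p × D = 2.36×10^6 × 2.41 = 5.69×10^6 J m⁻² K⁻¹.
Required heat per unit area: Q = C ΔT = 5.69×10^6 × -11.8 = -6.71×10^7 J/m².
Flux F = Q / Δt = -6.71×10^7 / 4.58×10^5 s = -146 W/m².

-146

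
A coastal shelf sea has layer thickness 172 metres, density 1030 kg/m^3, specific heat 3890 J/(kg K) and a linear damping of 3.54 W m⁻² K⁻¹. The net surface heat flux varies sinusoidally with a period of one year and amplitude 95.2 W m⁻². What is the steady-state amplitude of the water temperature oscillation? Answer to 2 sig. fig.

Areal heat capacity C = ρ c_p D = 1030 × 3890 × 172 = 6.89×10^8 J/(m^2 K).
Angular frequency ω = 2π / T = 2π / 3.15×10^7 s = 1.99×10^-7 s⁻¹.
√((Cω)² + λ²) = √((137)² + 3.54²) = 137 W/(m²·K).
Amplitude A = F₀ / √((Cω)²+λ²) = 95.2 / 137 = 0.693 K.

0.69 K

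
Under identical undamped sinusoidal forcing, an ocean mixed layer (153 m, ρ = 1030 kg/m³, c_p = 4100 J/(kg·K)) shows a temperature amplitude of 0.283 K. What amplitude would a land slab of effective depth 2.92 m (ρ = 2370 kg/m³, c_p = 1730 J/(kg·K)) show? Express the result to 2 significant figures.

15 K

C_ocean = 6.46×10^8 J/(m²·K); C_land = 1.20×10^7 J/(m²·K).
A ∝ 1/C ⇒ A_land = A_ocean × C_ocean/C_land = 0.283 × 54.0 = 15.3 K.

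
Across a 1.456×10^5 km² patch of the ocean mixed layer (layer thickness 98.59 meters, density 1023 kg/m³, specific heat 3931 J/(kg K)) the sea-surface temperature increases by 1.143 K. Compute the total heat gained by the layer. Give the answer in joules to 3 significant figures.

6.60×10^19 J

Areal heat capacity C = ρ c_p D = 1023 × 3931 × 98.59 = 3.96×10^8 J m⁻² K⁻¹.
Heat per unit area: q = C ΔT = 3.96×10^8 × 1.143 = 4.53×10^8 J/m².
Total heat: Q = q × A = 4.53×10^8 × (1.456×10^5 × 10⁶ m²) = 6.60×10^19 J.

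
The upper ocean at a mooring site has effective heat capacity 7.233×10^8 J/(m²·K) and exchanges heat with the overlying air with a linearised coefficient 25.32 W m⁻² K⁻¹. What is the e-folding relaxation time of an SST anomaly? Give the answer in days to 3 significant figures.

Areal heat capacity C = 7.233×10^8 J/(m²·K) (given).
Relaxation time τ = C / λ = 7.23×10^8 / 25.32 = 2.86×10^7 s.
In days: 2.86×10^7 s / (86400 s/day) = 331 days.

331 days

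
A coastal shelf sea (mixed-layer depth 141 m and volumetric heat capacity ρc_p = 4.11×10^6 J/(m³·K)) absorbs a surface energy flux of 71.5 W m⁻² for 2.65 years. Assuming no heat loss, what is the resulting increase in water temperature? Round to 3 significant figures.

10.3 K

Areal heat capacity C = ρc_p × D = 4.11×10^6 × 141 = 5.80×10^8 J m⁻² K⁻¹.
Net heat input Q = F Δt = 71.5 × (2.65 years × 3.156×10^7 s/year) = 5.98×10^9 J/m².
ΔT = Q / C = 5.98×10^9 / 5.80×10^8 = 10.3 K.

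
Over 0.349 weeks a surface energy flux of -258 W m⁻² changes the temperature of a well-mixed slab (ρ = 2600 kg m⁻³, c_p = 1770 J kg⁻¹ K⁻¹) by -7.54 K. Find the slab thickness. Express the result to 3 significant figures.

Heat input Q = F Δt = -258 × 2.11×10^5 s = -5.45×10^7 J/m².
Required areal heat capacity C = Q / ΔT = 7.22×10^6 J/(m²·K).
Depth D = C / (ρ c_p) = 7.22×10^6 / (2600 × 1770) = 1.57 m.

1.57 m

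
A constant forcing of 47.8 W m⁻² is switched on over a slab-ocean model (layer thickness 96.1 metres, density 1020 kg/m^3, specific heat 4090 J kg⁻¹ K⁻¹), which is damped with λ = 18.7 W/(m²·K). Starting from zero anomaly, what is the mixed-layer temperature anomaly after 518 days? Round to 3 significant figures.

Areal heat capacity C = ρ c_p D = 1020 × 4090 × 96.1 = 4.01×10^8 J/(m^2 K).
τ = C / λ = 4.01×10^8 / 18.7 = 2.14×10^7 s.
Equilibrium anomaly ΔT_eq = F / λ = 47.8 / 18.7 = 2.56 K.
t = 518 days = 4.48×10^7 s, so t/τ = 2.09.
ΔT(t) = ΔT_eq (1 − e^(−t/τ)) = 2.56 × (1 − e^−2.09) = 2.24 K.

2.24 K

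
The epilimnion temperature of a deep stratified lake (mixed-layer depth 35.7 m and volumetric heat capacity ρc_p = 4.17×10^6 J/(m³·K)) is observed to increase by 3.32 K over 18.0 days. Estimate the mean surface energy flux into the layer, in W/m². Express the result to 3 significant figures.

318

Areal heat capacity C = ρc_p × D = 4.17×10^6 × 35.7 = 1.49×10^8 J m⁻² K⁻¹.
Required heat per unit area: Q = C ΔT = 1.49×10^8 × 3.32 = 4.94×10^8 J/m².
Flux F = Q / Δt = 4.94×10^8 / 1.56×10^6 s = 318 W/m².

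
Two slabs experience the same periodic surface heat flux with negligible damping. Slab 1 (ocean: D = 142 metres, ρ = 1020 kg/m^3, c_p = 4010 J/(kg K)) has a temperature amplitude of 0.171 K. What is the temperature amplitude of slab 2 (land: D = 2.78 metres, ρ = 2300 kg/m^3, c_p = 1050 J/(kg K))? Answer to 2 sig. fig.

C_ocean = 5.81×10^8 J/(m²·K); C_land = 6.71×10^6 J/(m²·K).
A ∝ 1/C ⇒ A_land = A_ocean × C_ocean/C_land = 0.171 × 86.5 = 14.8 K.

15 K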